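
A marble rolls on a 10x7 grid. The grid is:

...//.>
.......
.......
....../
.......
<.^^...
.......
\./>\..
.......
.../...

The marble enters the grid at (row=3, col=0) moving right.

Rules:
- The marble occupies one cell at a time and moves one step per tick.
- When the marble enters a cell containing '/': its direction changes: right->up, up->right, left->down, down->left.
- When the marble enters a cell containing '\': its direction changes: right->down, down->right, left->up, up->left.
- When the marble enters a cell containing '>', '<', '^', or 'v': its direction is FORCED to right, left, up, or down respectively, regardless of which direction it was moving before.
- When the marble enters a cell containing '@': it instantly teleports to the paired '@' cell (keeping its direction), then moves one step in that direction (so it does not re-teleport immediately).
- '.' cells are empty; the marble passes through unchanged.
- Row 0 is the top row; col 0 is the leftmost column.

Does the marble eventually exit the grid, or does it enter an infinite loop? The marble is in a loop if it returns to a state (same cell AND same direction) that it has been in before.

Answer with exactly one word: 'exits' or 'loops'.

Answer: exits

Derivation:
Step 1: enter (3,0), '.' pass, move right to (3,1)
Step 2: enter (3,1), '.' pass, move right to (3,2)
Step 3: enter (3,2), '.' pass, move right to (3,3)
Step 4: enter (3,3), '.' pass, move right to (3,4)
Step 5: enter (3,4), '.' pass, move right to (3,5)
Step 6: enter (3,5), '.' pass, move right to (3,6)
Step 7: enter (3,6), '/' deflects right->up, move up to (2,6)
Step 8: enter (2,6), '.' pass, move up to (1,6)
Step 9: enter (1,6), '.' pass, move up to (0,6)
Step 10: enter (0,6), '>' forces up->right, move right to (0,7)
Step 11: at (0,7) — EXIT via right edge, pos 0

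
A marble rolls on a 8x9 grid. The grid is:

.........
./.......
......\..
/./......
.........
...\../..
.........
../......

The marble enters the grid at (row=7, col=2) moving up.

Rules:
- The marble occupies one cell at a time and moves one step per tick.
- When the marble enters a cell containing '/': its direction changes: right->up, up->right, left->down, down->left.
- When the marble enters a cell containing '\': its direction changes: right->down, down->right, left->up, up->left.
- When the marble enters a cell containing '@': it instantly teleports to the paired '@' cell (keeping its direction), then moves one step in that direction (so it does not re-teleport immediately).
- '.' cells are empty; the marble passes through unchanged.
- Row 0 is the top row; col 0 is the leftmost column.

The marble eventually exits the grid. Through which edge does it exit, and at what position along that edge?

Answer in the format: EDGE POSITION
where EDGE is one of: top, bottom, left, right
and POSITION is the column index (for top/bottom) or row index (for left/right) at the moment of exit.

Step 1: enter (7,2), '/' deflects up->right, move right to (7,3)
Step 2: enter (7,3), '.' pass, move right to (7,4)
Step 3: enter (7,4), '.' pass, move right to (7,5)
Step 4: enter (7,5), '.' pass, move right to (7,6)
Step 5: enter (7,6), '.' pass, move right to (7,7)
Step 6: enter (7,7), '.' pass, move right to (7,8)
Step 7: enter (7,8), '.' pass, move right to (7,9)
Step 8: at (7,9) — EXIT via right edge, pos 7

Answer: right 7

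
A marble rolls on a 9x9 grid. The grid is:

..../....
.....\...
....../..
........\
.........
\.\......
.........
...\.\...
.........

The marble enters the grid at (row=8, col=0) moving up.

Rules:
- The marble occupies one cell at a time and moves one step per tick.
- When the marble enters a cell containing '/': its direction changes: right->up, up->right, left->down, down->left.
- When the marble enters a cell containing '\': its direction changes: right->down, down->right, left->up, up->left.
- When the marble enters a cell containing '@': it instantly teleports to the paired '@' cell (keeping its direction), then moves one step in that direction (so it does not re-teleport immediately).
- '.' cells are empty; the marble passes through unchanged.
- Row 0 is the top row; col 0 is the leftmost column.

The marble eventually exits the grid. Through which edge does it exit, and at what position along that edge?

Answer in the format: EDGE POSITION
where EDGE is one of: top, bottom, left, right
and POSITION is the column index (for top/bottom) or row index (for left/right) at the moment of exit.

Step 1: enter (8,0), '.' pass, move up to (7,0)
Step 2: enter (7,0), '.' pass, move up to (6,0)
Step 3: enter (6,0), '.' pass, move up to (5,0)
Step 4: enter (5,0), '\' deflects up->left, move left to (5,-1)
Step 5: at (5,-1) — EXIT via left edge, pos 5

Answer: left 5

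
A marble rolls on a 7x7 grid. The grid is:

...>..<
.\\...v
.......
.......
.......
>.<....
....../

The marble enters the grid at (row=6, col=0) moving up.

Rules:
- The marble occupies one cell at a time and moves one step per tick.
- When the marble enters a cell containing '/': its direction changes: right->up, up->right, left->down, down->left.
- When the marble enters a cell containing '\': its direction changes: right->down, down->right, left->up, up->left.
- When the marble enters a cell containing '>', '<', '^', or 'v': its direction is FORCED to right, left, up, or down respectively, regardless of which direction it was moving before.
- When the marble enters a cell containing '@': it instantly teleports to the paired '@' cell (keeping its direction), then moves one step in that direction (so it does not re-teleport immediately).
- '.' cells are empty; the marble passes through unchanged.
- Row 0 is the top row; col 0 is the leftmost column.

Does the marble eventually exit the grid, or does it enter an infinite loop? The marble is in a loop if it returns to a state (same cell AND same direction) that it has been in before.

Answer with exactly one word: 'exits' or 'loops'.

Step 1: enter (6,0), '.' pass, move up to (5,0)
Step 2: enter (5,0), '>' forces up->right, move right to (5,1)
Step 3: enter (5,1), '.' pass, move right to (5,2)
Step 4: enter (5,2), '<' forces right->left, move left to (5,1)
Step 5: enter (5,1), '.' pass, move left to (5,0)
Step 6: enter (5,0), '>' forces left->right, move right to (5,1)
Step 7: at (5,1) dir=right — LOOP DETECTED (seen before)

Answer: loops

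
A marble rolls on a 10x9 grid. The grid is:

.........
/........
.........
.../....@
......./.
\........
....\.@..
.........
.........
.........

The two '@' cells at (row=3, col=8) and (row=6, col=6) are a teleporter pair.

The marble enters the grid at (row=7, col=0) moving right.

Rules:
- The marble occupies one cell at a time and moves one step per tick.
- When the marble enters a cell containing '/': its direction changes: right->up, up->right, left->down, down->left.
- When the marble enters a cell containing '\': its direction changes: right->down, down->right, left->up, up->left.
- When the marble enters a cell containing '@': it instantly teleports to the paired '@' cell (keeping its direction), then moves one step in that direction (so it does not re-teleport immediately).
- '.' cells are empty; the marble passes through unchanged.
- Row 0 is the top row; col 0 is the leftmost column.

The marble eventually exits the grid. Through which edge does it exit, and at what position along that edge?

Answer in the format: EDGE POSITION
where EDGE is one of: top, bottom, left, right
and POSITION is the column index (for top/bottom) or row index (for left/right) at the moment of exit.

Answer: right 7

Derivation:
Step 1: enter (7,0), '.' pass, move right to (7,1)
Step 2: enter (7,1), '.' pass, move right to (7,2)
Step 3: enter (7,2), '.' pass, move right to (7,3)
Step 4: enter (7,3), '.' pass, move right to (7,4)
Step 5: enter (7,4), '.' pass, move right to (7,5)
Step 6: enter (7,5), '.' pass, move right to (7,6)
Step 7: enter (7,6), '.' pass, move right to (7,7)
Step 8: enter (7,7), '.' pass, move right to (7,8)
Step 9: enter (7,8), '.' pass, move right to (7,9)
Step 10: at (7,9) — EXIT via right edge, pos 7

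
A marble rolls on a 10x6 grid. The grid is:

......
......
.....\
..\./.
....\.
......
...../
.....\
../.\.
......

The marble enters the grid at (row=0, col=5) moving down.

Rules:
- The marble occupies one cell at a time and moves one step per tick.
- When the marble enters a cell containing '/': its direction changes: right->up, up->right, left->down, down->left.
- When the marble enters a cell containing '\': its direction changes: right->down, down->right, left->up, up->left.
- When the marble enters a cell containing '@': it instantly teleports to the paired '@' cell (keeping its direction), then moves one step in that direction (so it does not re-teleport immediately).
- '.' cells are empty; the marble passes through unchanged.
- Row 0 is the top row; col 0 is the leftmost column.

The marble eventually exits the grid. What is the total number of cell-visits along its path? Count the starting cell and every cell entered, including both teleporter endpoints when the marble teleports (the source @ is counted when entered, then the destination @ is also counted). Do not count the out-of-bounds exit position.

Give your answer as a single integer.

Step 1: enter (0,5), '.' pass, move down to (1,5)
Step 2: enter (1,5), '.' pass, move down to (2,5)
Step 3: enter (2,5), '\' deflects down->right, move right to (2,6)
Step 4: at (2,6) — EXIT via right edge, pos 2
Path length (cell visits): 3

Answer: 3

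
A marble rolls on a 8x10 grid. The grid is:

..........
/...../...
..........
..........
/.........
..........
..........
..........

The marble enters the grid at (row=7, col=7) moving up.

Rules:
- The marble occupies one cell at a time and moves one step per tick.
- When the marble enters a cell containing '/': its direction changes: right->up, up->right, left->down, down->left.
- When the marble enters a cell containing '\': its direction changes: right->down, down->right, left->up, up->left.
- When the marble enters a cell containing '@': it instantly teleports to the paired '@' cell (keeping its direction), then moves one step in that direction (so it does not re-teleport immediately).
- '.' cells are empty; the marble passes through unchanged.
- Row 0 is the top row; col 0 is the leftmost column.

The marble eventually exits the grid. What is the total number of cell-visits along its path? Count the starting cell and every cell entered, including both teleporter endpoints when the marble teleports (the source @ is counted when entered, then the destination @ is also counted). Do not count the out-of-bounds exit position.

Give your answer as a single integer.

Step 1: enter (7,7), '.' pass, move up to (6,7)
Step 2: enter (6,7), '.' pass, move up to (5,7)
Step 3: enter (5,7), '.' pass, move up to (4,7)
Step 4: enter (4,7), '.' pass, move up to (3,7)
Step 5: enter (3,7), '.' pass, move up to (2,7)
Step 6: enter (2,7), '.' pass, move up to (1,7)
Step 7: enter (1,7), '.' pass, move up to (0,7)
Step 8: enter (0,7), '.' pass, move up to (-1,7)
Step 9: at (-1,7) — EXIT via top edge, pos 7
Path length (cell visits): 8

Answer: 8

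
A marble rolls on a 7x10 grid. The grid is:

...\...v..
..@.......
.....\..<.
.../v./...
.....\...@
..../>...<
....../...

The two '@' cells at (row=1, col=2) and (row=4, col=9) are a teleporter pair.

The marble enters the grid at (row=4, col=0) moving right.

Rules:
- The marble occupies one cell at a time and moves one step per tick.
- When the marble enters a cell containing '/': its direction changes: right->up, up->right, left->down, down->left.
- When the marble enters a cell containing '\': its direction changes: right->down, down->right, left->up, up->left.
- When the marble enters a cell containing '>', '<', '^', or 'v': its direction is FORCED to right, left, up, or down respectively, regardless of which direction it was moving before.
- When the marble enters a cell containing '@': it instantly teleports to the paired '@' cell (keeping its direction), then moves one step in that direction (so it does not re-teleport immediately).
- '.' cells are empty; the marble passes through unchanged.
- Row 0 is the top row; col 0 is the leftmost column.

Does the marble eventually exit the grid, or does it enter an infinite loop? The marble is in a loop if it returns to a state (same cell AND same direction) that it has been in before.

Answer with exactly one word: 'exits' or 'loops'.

Answer: loops

Derivation:
Step 1: enter (4,0), '.' pass, move right to (4,1)
Step 2: enter (4,1), '.' pass, move right to (4,2)
Step 3: enter (4,2), '.' pass, move right to (4,3)
Step 4: enter (4,3), '.' pass, move right to (4,4)
Step 5: enter (4,4), '.' pass, move right to (4,5)
Step 6: enter (4,5), '\' deflects right->down, move down to (5,5)
Step 7: enter (5,5), '>' forces down->right, move right to (5,6)
Step 8: enter (5,6), '.' pass, move right to (5,7)
Step 9: enter (5,7), '.' pass, move right to (5,8)
Step 10: enter (5,8), '.' pass, move right to (5,9)
Step 11: enter (5,9), '<' forces right->left, move left to (5,8)
Step 12: enter (5,8), '.' pass, move left to (5,7)
Step 13: enter (5,7), '.' pass, move left to (5,6)
Step 14: enter (5,6), '.' pass, move left to (5,5)
Step 15: enter (5,5), '>' forces left->right, move right to (5,6)
Step 16: at (5,6) dir=right — LOOP DETECTED (seen before)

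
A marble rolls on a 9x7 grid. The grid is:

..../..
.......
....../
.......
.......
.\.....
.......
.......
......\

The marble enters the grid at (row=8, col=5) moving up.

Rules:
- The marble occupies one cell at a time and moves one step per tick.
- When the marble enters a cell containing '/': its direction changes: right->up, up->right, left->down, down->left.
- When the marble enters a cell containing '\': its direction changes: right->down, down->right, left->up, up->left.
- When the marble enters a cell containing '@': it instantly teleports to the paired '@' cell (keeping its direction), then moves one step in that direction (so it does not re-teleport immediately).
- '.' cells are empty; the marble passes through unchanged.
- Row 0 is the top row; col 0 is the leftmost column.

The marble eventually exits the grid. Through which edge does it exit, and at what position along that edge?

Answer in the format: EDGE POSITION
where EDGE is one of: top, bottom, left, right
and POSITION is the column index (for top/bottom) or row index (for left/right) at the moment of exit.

Step 1: enter (8,5), '.' pass, move up to (7,5)
Step 2: enter (7,5), '.' pass, move up to (6,5)
Step 3: enter (6,5), '.' pass, move up to (5,5)
Step 4: enter (5,5), '.' pass, move up to (4,5)
Step 5: enter (4,5), '.' pass, move up to (3,5)
Step 6: enter (3,5), '.' pass, move up to (2,5)
Step 7: enter (2,5), '.' pass, move up to (1,5)
Step 8: enter (1,5), '.' pass, move up to (0,5)
Step 9: enter (0,5), '.' pass, move up to (-1,5)
Step 10: at (-1,5) — EXIT via top edge, pos 5

Answer: top 5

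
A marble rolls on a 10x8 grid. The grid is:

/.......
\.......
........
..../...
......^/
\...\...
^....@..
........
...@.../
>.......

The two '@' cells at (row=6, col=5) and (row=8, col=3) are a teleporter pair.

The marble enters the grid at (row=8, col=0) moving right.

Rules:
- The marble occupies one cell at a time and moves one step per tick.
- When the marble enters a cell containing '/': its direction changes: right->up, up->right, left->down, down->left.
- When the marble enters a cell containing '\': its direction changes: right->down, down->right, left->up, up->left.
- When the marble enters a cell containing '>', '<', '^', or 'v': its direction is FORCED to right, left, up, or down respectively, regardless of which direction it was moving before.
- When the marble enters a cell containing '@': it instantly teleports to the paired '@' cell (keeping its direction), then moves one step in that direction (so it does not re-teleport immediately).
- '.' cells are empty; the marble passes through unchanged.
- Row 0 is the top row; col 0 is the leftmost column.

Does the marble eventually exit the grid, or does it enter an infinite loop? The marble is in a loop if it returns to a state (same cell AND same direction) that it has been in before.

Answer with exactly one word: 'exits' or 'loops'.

Step 1: enter (8,0), '.' pass, move right to (8,1)
Step 2: enter (8,1), '.' pass, move right to (8,2)
Step 3: enter (8,2), '.' pass, move right to (8,3)
Step 4: enter (8,3), '@' teleport (8,3)->(6,5), also enter (6,5), move right to (6,6)
Step 5: enter (6,6), '.' pass, move right to (6,7)
Step 6: enter (6,7), '.' pass, move right to (6,8)
Step 7: at (6,8) — EXIT via right edge, pos 6

Answer: exits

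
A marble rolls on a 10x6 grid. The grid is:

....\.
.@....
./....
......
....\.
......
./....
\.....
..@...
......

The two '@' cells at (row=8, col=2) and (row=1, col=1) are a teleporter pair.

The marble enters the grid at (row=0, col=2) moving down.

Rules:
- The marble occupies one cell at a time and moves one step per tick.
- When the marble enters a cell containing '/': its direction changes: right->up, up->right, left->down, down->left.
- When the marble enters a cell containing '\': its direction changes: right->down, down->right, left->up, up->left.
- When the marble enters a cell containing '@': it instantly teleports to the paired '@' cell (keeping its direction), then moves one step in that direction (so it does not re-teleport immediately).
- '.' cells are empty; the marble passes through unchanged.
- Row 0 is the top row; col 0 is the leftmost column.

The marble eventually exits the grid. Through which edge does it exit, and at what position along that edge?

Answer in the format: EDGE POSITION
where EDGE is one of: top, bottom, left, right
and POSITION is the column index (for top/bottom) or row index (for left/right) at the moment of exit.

Answer: left 2

Derivation:
Step 1: enter (0,2), '.' pass, move down to (1,2)
Step 2: enter (1,2), '.' pass, move down to (2,2)
Step 3: enter (2,2), '.' pass, move down to (3,2)
Step 4: enter (3,2), '.' pass, move down to (4,2)
Step 5: enter (4,2), '.' pass, move down to (5,2)
Step 6: enter (5,2), '.' pass, move down to (6,2)
Step 7: enter (6,2), '.' pass, move down to (7,2)
Step 8: enter (7,2), '.' pass, move down to (8,2)
Step 9: enter (8,2), '@' teleport (8,2)->(1,1), also enter (1,1), move down to (2,1)
Step 10: enter (2,1), '/' deflects down->left, move left to (2,0)
Step 11: enter (2,0), '.' pass, move left to (2,-1)
Step 12: at (2,-1) — EXIT via left edge, pos 2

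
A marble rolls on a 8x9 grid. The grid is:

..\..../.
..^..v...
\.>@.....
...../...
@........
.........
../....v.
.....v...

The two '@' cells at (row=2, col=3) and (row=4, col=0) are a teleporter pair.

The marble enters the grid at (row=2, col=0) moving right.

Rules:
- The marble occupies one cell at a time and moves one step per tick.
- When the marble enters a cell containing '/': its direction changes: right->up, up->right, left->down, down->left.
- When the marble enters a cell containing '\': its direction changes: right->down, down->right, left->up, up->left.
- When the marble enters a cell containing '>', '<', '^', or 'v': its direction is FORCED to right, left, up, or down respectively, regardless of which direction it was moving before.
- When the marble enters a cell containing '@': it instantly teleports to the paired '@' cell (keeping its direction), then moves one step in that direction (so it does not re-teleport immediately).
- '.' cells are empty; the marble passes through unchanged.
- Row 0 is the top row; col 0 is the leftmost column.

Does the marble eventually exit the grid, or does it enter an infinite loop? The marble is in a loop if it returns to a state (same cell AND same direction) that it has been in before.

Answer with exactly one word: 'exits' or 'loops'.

Step 1: enter (2,0), '\' deflects right->down, move down to (3,0)
Step 2: enter (3,0), '.' pass, move down to (4,0)
Step 3: enter (4,0), '@' teleport (4,0)->(2,3), also enter (2,3), move down to (3,3)
Step 4: enter (3,3), '.' pass, move down to (4,3)
Step 5: enter (4,3), '.' pass, move down to (5,3)
Step 6: enter (5,3), '.' pass, move down to (6,3)
Step 7: enter (6,3), '.' pass, move down to (7,3)
Step 8: enter (7,3), '.' pass, move down to (8,3)
Step 9: at (8,3) — EXIT via bottom edge, pos 3

Answer: exits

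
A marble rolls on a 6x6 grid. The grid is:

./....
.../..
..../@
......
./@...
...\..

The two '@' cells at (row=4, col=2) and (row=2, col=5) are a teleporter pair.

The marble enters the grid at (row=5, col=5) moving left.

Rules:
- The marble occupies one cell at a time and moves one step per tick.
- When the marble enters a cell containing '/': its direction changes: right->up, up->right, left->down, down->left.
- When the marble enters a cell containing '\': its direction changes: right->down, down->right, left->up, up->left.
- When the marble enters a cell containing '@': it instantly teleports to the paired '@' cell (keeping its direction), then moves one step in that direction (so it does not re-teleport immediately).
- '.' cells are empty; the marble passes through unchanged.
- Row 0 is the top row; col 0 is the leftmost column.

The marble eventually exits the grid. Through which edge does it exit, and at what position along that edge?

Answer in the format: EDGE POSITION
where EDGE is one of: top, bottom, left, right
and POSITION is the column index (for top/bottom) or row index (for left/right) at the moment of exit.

Answer: right 1

Derivation:
Step 1: enter (5,5), '.' pass, move left to (5,4)
Step 2: enter (5,4), '.' pass, move left to (5,3)
Step 3: enter (5,3), '\' deflects left->up, move up to (4,3)
Step 4: enter (4,3), '.' pass, move up to (3,3)
Step 5: enter (3,3), '.' pass, move up to (2,3)
Step 6: enter (2,3), '.' pass, move up to (1,3)
Step 7: enter (1,3), '/' deflects up->right, move right to (1,4)
Step 8: enter (1,4), '.' pass, move right to (1,5)
Step 9: enter (1,5), '.' pass, move right to (1,6)
Step 10: at (1,6) — EXIT via right edge, pos 1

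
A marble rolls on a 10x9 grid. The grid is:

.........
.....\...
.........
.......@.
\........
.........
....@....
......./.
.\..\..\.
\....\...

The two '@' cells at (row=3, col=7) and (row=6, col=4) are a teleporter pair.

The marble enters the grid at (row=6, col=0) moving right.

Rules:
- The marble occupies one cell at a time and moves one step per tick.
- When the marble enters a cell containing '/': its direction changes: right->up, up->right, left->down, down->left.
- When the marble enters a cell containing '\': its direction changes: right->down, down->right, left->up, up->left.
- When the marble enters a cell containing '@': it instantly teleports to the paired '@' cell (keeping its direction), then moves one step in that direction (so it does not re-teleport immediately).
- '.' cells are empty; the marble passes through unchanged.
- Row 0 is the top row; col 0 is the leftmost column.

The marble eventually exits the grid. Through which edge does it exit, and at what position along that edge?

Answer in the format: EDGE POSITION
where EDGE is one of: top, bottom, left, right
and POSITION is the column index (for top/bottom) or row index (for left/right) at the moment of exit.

Step 1: enter (6,0), '.' pass, move right to (6,1)
Step 2: enter (6,1), '.' pass, move right to (6,2)
Step 3: enter (6,2), '.' pass, move right to (6,3)
Step 4: enter (6,3), '.' pass, move right to (6,4)
Step 5: enter (6,4), '@' teleport (6,4)->(3,7), also enter (3,7), move right to (3,8)
Step 6: enter (3,8), '.' pass, move right to (3,9)
Step 7: at (3,9) — EXIT via right edge, pos 3

Answer: right 3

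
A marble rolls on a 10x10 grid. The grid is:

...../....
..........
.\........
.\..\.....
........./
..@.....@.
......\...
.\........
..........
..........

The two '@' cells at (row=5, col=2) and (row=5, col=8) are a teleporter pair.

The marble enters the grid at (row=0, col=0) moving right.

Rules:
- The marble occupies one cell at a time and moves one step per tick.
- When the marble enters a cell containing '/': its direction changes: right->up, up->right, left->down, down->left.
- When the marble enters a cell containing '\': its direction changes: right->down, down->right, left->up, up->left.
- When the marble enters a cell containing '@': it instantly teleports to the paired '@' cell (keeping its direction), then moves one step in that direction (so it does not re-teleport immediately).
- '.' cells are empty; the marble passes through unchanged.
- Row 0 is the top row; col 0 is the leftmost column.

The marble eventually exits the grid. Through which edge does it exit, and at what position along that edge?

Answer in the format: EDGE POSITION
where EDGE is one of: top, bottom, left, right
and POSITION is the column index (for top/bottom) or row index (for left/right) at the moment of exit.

Answer: top 5

Derivation:
Step 1: enter (0,0), '.' pass, move right to (0,1)
Step 2: enter (0,1), '.' pass, move right to (0,2)
Step 3: enter (0,2), '.' pass, move right to (0,3)
Step 4: enter (0,3), '.' pass, move right to (0,4)
Step 5: enter (0,4), '.' pass, move right to (0,5)
Step 6: enter (0,5), '/' deflects right->up, move up to (-1,5)
Step 7: at (-1,5) — EXIT via top edge, pos 5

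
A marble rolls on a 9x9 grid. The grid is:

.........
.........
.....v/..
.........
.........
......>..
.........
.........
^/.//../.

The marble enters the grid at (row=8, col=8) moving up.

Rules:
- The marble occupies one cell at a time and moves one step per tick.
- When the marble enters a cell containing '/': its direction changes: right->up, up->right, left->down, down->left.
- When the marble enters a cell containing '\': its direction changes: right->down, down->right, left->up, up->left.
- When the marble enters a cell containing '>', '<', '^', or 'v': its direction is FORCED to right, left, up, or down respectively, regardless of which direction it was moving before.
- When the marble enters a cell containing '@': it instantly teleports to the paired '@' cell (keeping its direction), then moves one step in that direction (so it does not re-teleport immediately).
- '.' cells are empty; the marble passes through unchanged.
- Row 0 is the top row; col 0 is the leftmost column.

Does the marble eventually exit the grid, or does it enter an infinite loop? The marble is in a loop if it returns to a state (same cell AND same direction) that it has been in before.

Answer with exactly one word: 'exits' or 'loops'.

Answer: exits

Derivation:
Step 1: enter (8,8), '.' pass, move up to (7,8)
Step 2: enter (7,8), '.' pass, move up to (6,8)
Step 3: enter (6,8), '.' pass, move up to (5,8)
Step 4: enter (5,8), '.' pass, move up to (4,8)
Step 5: enter (4,8), '.' pass, move up to (3,8)
Step 6: enter (3,8), '.' pass, move up to (2,8)
Step 7: enter (2,8), '.' pass, move up to (1,8)
Step 8: enter (1,8), '.' pass, move up to (0,8)
Step 9: enter (0,8), '.' pass, move up to (-1,8)
Step 10: at (-1,8) — EXIT via top edge, pos 8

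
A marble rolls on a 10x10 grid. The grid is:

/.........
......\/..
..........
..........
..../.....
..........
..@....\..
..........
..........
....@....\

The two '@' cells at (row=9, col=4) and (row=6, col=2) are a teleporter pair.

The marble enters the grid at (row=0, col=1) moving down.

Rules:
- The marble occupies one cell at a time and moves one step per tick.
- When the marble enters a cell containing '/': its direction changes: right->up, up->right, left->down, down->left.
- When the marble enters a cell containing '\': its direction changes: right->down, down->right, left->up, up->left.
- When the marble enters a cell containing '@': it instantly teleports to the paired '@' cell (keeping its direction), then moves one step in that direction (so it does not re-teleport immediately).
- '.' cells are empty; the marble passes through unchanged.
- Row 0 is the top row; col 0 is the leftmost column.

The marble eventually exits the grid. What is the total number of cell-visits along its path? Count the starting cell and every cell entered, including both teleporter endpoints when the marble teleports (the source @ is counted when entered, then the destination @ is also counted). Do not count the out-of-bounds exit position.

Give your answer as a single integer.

Answer: 10

Derivation:
Step 1: enter (0,1), '.' pass, move down to (1,1)
Step 2: enter (1,1), '.' pass, move down to (2,1)
Step 3: enter (2,1), '.' pass, move down to (3,1)
Step 4: enter (3,1), '.' pass, move down to (4,1)
Step 5: enter (4,1), '.' pass, move down to (5,1)
Step 6: enter (5,1), '.' pass, move down to (6,1)
Step 7: enter (6,1), '.' pass, move down to (7,1)
Step 8: enter (7,1), '.' pass, move down to (8,1)
Step 9: enter (8,1), '.' pass, move down to (9,1)
Step 10: enter (9,1), '.' pass, move down to (10,1)
Step 11: at (10,1) — EXIT via bottom edge, pos 1
Path length (cell visits): 10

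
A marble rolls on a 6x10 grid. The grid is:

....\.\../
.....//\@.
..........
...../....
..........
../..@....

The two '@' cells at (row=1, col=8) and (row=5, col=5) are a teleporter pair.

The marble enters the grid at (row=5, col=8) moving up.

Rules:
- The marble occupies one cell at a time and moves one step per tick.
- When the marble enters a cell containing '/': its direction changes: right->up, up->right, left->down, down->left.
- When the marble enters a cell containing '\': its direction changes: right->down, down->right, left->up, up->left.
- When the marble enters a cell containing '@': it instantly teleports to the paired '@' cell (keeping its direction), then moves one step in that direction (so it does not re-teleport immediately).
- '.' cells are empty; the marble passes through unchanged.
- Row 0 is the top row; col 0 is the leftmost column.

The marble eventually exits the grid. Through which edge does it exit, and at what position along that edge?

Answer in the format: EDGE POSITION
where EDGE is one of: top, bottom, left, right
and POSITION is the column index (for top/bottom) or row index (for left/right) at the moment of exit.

Step 1: enter (5,8), '.' pass, move up to (4,8)
Step 2: enter (4,8), '.' pass, move up to (3,8)
Step 3: enter (3,8), '.' pass, move up to (2,8)
Step 4: enter (2,8), '.' pass, move up to (1,8)
Step 5: enter (1,8), '@' teleport (1,8)->(5,5), also enter (5,5), move up to (4,5)
Step 6: enter (4,5), '.' pass, move up to (3,5)
Step 7: enter (3,5), '/' deflects up->right, move right to (3,6)
Step 8: enter (3,6), '.' pass, move right to (3,7)
Step 9: enter (3,7), '.' pass, move right to (3,8)
Step 10: enter (3,8), '.' pass, move right to (3,9)
Step 11: enter (3,9), '.' pass, move right to (3,10)
Step 12: at (3,10) — EXIT via right edge, pos 3

Answer: right 3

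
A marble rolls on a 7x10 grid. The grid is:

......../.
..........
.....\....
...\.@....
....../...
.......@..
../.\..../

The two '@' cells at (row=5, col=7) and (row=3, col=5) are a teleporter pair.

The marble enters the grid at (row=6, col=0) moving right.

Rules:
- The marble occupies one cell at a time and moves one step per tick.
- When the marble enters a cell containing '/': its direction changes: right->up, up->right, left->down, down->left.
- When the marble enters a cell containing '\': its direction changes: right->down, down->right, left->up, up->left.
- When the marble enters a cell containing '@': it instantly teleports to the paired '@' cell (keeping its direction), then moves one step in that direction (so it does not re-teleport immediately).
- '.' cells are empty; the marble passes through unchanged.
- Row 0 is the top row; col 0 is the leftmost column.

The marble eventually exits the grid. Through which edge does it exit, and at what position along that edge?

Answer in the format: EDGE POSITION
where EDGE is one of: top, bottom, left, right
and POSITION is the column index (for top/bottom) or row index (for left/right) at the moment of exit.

Answer: top 2

Derivation:
Step 1: enter (6,0), '.' pass, move right to (6,1)
Step 2: enter (6,1), '.' pass, move right to (6,2)
Step 3: enter (6,2), '/' deflects right->up, move up to (5,2)
Step 4: enter (5,2), '.' pass, move up to (4,2)
Step 5: enter (4,2), '.' pass, move up to (3,2)
Step 6: enter (3,2), '.' pass, move up to (2,2)
Step 7: enter (2,2), '.' pass, move up to (1,2)
Step 8: enter (1,2), '.' pass, move up to (0,2)
Step 9: enter (0,2), '.' pass, move up to (-1,2)
Step 10: at (-1,2) — EXIT via top edge, pos 2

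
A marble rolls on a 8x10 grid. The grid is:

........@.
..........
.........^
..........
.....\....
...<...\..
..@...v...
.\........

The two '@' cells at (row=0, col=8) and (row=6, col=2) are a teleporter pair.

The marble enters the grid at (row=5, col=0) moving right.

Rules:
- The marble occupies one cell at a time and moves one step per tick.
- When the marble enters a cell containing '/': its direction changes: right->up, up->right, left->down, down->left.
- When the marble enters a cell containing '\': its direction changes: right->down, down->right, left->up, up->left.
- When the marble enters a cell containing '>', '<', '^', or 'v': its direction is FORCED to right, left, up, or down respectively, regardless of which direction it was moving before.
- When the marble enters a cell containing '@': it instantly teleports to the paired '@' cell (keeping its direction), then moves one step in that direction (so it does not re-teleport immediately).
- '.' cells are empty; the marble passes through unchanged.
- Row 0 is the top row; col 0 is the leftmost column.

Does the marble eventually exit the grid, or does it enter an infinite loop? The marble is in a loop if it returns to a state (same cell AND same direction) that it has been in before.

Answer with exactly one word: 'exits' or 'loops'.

Answer: exits

Derivation:
Step 1: enter (5,0), '.' pass, move right to (5,1)
Step 2: enter (5,1), '.' pass, move right to (5,2)
Step 3: enter (5,2), '.' pass, move right to (5,3)
Step 4: enter (5,3), '<' forces right->left, move left to (5,2)
Step 5: enter (5,2), '.' pass, move left to (5,1)
Step 6: enter (5,1), '.' pass, move left to (5,0)
Step 7: enter (5,0), '.' pass, move left to (5,-1)
Step 8: at (5,-1) — EXIT via left edge, pos 5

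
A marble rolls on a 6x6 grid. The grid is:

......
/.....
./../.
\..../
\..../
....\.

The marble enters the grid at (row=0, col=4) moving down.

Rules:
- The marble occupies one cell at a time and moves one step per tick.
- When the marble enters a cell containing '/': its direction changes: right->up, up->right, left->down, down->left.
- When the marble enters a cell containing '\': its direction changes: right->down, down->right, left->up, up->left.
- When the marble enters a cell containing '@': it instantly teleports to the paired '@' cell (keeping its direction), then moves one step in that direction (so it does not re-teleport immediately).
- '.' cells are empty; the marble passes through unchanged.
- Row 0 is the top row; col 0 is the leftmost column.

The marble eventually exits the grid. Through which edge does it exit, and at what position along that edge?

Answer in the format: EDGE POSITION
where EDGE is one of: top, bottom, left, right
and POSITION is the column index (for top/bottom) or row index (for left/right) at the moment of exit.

Answer: bottom 1

Derivation:
Step 1: enter (0,4), '.' pass, move down to (1,4)
Step 2: enter (1,4), '.' pass, move down to (2,4)
Step 3: enter (2,4), '/' deflects down->left, move left to (2,3)
Step 4: enter (2,3), '.' pass, move left to (2,2)
Step 5: enter (2,2), '.' pass, move left to (2,1)
Step 6: enter (2,1), '/' deflects left->down, move down to (3,1)
Step 7: enter (3,1), '.' pass, move down to (4,1)
Step 8: enter (4,1), '.' pass, move down to (5,1)
Step 9: enter (5,1), '.' pass, move down to (6,1)
Step 10: at (6,1) — EXIT via bottom edge, pos 1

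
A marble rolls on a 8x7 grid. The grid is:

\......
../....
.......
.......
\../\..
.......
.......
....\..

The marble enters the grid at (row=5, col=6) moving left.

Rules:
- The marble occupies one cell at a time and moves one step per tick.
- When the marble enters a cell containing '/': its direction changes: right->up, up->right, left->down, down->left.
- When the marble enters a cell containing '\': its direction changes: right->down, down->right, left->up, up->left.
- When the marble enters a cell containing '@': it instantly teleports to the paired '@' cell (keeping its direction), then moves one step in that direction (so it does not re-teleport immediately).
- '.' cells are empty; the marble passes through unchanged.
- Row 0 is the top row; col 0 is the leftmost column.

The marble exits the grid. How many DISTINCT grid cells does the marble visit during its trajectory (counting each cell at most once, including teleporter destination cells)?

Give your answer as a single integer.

Answer: 7

Derivation:
Step 1: enter (5,6), '.' pass, move left to (5,5)
Step 2: enter (5,5), '.' pass, move left to (5,4)
Step 3: enter (5,4), '.' pass, move left to (5,3)
Step 4: enter (5,3), '.' pass, move left to (5,2)
Step 5: enter (5,2), '.' pass, move left to (5,1)
Step 6: enter (5,1), '.' pass, move left to (5,0)
Step 7: enter (5,0), '.' pass, move left to (5,-1)
Step 8: at (5,-1) — EXIT via left edge, pos 5
Distinct cells visited: 7 (path length 7)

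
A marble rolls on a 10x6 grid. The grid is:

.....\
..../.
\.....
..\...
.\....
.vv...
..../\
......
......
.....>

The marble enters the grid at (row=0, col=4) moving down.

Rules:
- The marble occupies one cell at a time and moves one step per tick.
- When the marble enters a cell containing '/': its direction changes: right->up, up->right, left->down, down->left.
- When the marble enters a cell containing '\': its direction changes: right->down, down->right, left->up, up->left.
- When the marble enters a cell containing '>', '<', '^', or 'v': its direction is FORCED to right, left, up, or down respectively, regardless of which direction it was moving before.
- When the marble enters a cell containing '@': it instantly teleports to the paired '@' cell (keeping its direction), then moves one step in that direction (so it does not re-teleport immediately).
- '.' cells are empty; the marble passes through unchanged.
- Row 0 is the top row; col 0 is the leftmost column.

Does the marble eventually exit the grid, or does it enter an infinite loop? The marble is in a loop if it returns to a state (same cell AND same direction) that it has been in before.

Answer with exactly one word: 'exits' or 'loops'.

Step 1: enter (0,4), '.' pass, move down to (1,4)
Step 2: enter (1,4), '/' deflects down->left, move left to (1,3)
Step 3: enter (1,3), '.' pass, move left to (1,2)
Step 4: enter (1,2), '.' pass, move left to (1,1)
Step 5: enter (1,1), '.' pass, move left to (1,0)
Step 6: enter (1,0), '.' pass, move left to (1,-1)
Step 7: at (1,-1) — EXIT via left edge, pos 1

Answer: exits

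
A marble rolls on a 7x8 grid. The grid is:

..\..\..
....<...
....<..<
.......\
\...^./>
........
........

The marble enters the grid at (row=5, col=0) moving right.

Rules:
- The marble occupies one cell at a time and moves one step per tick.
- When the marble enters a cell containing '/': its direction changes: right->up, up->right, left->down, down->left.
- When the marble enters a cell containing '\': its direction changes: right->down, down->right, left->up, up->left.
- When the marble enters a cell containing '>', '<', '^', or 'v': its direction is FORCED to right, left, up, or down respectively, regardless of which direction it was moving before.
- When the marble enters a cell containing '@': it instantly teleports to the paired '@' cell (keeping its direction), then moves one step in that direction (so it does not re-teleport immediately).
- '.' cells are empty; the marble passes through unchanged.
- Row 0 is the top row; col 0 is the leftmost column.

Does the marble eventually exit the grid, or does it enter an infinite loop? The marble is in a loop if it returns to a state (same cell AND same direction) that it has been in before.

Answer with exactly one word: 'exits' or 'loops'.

Step 1: enter (5,0), '.' pass, move right to (5,1)
Step 2: enter (5,1), '.' pass, move right to (5,2)
Step 3: enter (5,2), '.' pass, move right to (5,3)
Step 4: enter (5,3), '.' pass, move right to (5,4)
Step 5: enter (5,4), '.' pass, move right to (5,5)
Step 6: enter (5,5), '.' pass, move right to (5,6)
Step 7: enter (5,6), '.' pass, move right to (5,7)
Step 8: enter (5,7), '.' pass, move right to (5,8)
Step 9: at (5,8) — EXIT via right edge, pos 5

Answer: exits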